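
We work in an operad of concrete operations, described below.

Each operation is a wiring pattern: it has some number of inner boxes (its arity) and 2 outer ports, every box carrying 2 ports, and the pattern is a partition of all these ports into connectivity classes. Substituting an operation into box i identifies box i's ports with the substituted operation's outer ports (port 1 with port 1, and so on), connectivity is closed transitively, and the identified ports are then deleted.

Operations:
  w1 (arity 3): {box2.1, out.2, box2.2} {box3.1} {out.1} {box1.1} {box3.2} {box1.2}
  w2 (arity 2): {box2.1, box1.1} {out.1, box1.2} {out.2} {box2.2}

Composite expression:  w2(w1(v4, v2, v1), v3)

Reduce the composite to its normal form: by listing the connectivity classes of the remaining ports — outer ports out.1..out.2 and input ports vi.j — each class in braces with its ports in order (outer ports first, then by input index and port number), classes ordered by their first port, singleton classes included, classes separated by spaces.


Reachability decides: close wires over w2-identified ports.
stage w1: inputs (v4, v2, v1), connectivity {out.1} {out.2, v2.1, v2.2} {v1.1} {v1.2} {v4.1} {v4.2}, out.j its boundary
stage w2: inputs (v4, v2, v1, v3), connectivity {out.1, v2.1, v2.2} {out.2} {v1.1} {v1.2} {v3.1} {v3.2} {v4.1} {v4.2}, out.j its boundary

{out.1, v2.1, v2.2} {out.2} {v1.1} {v1.2} {v3.1} {v3.2} {v4.1} {v4.2}


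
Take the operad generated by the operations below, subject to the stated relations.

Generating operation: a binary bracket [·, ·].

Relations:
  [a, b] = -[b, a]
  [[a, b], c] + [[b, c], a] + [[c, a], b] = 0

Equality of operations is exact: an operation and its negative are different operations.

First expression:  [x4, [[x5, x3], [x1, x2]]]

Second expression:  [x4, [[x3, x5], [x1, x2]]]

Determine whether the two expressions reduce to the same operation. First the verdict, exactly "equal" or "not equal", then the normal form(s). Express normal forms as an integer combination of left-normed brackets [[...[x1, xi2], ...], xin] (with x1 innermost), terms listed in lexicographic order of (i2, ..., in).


not equal: they reduce to -[[[[x1, x2], x3], x5], x4] + [[[[x1, x2], x5], x3], x4] and [[[[x1, x2], x3], x5], x4] - [[[[x1, x2], x5], x3], x4]

Reducing the first expression gives -[[[[x1, x2], x3], x5], x4] + [[[[x1, x2], x5], x3], x4]
Reducing the second expression gives [[[[x1, x2], x3], x5], x4] - [[[[x1, x2], x5], x3], x4]
They disagree, so not equal.


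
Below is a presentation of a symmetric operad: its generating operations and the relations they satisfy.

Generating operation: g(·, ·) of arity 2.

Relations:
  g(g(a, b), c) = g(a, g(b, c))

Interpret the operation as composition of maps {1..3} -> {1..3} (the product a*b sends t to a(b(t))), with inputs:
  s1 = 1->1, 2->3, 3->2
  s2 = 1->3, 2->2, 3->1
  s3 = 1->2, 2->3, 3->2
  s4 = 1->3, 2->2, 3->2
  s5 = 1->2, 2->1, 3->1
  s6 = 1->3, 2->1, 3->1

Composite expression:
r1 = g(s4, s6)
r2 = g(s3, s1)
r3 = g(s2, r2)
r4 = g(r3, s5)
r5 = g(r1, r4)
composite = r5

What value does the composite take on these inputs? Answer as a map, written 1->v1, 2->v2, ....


1->3, 2->3, 3->3

g(s4, s6) = 1->2, 2->3, 3->3
g(s3, s1) = 1->2, 2->2, 3->3
g(s2, g(s3, s1)) = 1->2, 2->2, 3->1
g(g(s2, g(s3, s1)), s5) = 1->2, 2->2, 3->2
g(g(s4, s6), g(g(s2, g(s3, s1)), s5)) = 1->3, 2->3, 3->3


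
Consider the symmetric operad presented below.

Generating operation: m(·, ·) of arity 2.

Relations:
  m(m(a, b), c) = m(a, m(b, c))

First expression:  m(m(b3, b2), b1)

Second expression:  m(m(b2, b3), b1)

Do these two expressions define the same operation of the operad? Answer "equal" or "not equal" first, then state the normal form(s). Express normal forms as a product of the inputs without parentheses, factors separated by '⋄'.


not equal — first b3 ⋄ b2 ⋄ b1, second b2 ⋄ b3 ⋄ b1


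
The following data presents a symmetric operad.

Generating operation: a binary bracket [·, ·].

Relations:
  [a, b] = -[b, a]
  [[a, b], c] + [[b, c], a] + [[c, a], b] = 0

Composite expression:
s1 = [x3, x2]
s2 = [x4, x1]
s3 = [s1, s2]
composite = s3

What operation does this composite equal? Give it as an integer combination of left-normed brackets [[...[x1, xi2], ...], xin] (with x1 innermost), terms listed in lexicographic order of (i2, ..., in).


A multilinear Lie element is pinned by x1-initial words (x1 innermost).
Composite bracket: [[x3, x2], [x4, x1]]
Each bracket splits as ab - ba, giving 8 signed words (2^3 = 8).
Coefficients come from the x1-initial words:
  word x1x4x2x3 has sign -1, contributing -[[[x1, x4], x2], x3]
  word x1x4x3x2 has sign +1, contributing +[[[x1, x4], x3], x2]

-[[[x1, x4], x2], x3] + [[[x1, x4], x3], x2]


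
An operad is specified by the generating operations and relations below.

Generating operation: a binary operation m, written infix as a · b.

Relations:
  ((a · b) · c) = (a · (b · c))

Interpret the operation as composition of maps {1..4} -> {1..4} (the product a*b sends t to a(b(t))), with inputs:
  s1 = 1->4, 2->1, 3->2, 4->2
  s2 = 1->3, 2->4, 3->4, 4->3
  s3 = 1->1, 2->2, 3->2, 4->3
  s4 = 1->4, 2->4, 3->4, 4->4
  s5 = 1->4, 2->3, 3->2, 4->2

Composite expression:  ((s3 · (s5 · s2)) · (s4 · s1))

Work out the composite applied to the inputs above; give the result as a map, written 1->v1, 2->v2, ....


1->2, 2->2, 3->2, 4->2

(s5 · s2) = 1->2, 2->2, 3->2, 4->2
(s3 · (s5 · s2)) = 1->2, 2->2, 3->2, 4->2
(s4 · s1) = 1->4, 2->4, 3->4, 4->4
((s3 · (s5 · s2)) · (s4 · s1)) = 1->2, 2->2, 3->2, 4->2


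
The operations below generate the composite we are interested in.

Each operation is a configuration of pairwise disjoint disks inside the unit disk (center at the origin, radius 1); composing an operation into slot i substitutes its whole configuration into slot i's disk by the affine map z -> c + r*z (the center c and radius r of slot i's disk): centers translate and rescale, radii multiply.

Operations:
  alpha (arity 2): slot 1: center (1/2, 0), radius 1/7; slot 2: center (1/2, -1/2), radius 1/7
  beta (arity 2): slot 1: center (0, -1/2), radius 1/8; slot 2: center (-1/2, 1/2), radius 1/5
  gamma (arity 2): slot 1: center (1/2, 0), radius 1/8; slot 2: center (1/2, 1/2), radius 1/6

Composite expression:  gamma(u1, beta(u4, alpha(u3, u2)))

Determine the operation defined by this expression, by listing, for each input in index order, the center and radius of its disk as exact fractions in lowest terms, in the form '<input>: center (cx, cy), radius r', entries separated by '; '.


u1: center (1/2, 0), radius 1/8; u2: center (13/30, 17/30), radius 1/210; u3: center (13/30, 7/12), radius 1/210; u4: center (1/2, 5/12), radius 1/48

Follow each u-input down from gamma: c' goes to c + r*c', radius to r*r'.
input u1: applying the 1 nested substitution gives center (1/2, 0), radius 1/8
input u4: applying the 2 nested substitutions gives center (1/2, 5/12), radius 1/48
input u3: applying the 3 nested substitutions gives center (13/30, 7/12), radius 1/210
input u2: applying the 3 nested substitutions gives center (13/30, 17/30), radius 1/210


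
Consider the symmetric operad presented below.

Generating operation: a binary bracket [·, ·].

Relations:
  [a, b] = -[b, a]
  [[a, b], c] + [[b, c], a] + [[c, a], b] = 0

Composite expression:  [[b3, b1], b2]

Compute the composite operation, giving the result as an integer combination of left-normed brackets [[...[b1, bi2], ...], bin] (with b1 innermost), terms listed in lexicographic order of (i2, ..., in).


-[[b1, b3], b2]

Expand each bracket as ab - ba; the b1-initial words give the coefficients.
Composite bracket: [[b3, b1], b2]
Under [a, b] = ab - ba we get 4 signed associative words (2^2 = 4).
Words beginning with b1 determine it all:
  sign of b1b3b2 is -1, so it contributes -[[b1, b3], b2]


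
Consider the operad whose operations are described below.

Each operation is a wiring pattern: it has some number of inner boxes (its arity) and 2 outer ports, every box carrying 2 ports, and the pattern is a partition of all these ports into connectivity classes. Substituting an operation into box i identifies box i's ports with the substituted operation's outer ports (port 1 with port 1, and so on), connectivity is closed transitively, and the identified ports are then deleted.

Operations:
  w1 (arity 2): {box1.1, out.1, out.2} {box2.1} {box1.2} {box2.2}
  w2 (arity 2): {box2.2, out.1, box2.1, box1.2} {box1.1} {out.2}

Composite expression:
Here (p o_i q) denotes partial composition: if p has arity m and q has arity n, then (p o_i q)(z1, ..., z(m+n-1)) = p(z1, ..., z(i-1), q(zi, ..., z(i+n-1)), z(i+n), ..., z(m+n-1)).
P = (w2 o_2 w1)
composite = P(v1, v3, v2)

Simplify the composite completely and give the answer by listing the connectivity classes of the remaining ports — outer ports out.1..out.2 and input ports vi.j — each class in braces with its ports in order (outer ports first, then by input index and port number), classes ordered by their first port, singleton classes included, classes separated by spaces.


{out.1, v1.2, v3.1} {out.2} {v1.1} {v2.1} {v2.2} {v3.2}

Treat the ports identified at w2 as solder joints: merge, then drop.
after w1, the pattern on (v3, v2) reads {out.1, out.2, v3.1} {v2.1} {v2.2} {v3.2} (out.j = its outer ports)
after w2, the pattern on (v1, v3, v2) reads {out.1, v1.2, v3.1} {out.2} {v1.1} {v2.1} {v2.2} {v3.2} (out.j = its outer ports)


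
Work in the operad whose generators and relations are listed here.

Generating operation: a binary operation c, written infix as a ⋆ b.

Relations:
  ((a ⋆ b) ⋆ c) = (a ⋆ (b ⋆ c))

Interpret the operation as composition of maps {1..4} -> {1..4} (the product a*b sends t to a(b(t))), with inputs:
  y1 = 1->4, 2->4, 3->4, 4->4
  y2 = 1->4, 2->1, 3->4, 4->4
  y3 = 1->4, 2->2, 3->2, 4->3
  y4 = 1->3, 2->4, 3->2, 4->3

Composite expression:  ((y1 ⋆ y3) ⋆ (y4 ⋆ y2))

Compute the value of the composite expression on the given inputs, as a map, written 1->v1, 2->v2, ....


(y1 ⋆ y3) = 1->4, 2->4, 3->4, 4->4
(y4 ⋆ y2) = 1->3, 2->3, 3->3, 4->3
((y1 ⋆ y3) ⋆ (y4 ⋆ y2)) = 1->4, 2->4, 3->4, 4->4

1->4, 2->4, 3->4, 4->4


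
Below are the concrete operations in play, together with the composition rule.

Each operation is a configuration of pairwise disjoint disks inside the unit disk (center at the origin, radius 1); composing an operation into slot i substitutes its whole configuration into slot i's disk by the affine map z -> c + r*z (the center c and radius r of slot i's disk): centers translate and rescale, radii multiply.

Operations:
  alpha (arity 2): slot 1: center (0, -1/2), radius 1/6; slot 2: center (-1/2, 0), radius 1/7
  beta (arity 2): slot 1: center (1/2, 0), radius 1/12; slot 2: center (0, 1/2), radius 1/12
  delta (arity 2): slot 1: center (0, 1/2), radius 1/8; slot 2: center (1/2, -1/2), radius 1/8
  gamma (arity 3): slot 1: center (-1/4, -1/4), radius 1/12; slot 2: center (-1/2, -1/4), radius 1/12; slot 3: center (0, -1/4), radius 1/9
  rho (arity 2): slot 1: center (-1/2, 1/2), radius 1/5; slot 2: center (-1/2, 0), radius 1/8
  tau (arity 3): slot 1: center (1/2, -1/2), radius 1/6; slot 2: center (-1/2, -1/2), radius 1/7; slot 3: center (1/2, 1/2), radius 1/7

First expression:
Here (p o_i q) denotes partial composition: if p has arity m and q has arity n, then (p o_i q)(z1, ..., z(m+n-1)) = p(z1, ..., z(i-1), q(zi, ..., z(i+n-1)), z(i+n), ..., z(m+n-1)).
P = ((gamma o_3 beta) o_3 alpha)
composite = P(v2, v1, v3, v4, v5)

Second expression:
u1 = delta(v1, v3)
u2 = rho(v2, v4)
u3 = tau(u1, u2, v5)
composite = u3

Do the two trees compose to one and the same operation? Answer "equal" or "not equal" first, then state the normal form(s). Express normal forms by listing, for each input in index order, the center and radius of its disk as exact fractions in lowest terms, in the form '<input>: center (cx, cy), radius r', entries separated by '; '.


not equal; the first gives v1: center (-1/2, -1/4), radius 1/12; v2: center (-1/4, -1/4), radius 1/12; v3: center (1/18, -55/216), radius 1/648; v4: center (11/216, -1/4), radius 1/756; v5: center (0, -7/36), radius 1/108 and the second v1: center (1/2, -5/12), radius 1/48; v2: center (-4/7, -3/7), radius 1/35; v3: center (7/12, -7/12), radius 1/48; v4: center (-4/7, -1/2), radius 1/56; v5: center (1/2, 1/2), radius 1/7

Normal form of the first expression: v1: center (-1/2, -1/4), radius 1/12; v2: center (-1/4, -1/4), radius 1/12; v3: center (1/18, -55/216), radius 1/648; v4: center (11/216, -1/4), radius 1/756; v5: center (0, -7/36), radius 1/108
Normal form of the second expression: v1: center (1/2, -5/12), radius 1/48; v2: center (-4/7, -3/7), radius 1/35; v3: center (7/12, -7/12), radius 1/48; v4: center (-4/7, -1/2), radius 1/56; v5: center (1/2, 1/2), radius 1/7
The normal forms differ: not equal.


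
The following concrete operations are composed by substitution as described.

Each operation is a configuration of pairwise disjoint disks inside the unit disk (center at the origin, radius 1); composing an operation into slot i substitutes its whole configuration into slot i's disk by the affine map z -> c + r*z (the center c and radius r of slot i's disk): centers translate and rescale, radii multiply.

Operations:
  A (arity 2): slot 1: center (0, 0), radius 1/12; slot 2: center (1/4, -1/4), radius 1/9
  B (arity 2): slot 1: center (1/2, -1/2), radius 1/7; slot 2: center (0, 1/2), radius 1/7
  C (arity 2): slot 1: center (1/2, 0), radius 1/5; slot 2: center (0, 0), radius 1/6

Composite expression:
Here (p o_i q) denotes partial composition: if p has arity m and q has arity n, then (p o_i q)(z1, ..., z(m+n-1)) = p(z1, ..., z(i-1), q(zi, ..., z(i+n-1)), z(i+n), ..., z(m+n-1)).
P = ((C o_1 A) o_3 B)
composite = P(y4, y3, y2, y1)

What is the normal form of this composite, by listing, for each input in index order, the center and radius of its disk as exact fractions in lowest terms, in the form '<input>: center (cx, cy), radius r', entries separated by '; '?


Each y-disk chains the slot maps above it in C; radii multiply.
y4 passes through 2 substitutions, ending at center (1/2, 0), radius 1/60
y3 passes through 2 substitutions, ending at center (11/20, -1/20), radius 1/45
y2 passes through 2 substitutions, ending at center (1/12, -1/12), radius 1/42
y1 passes through 2 substitutions, ending at center (0, 1/12), radius 1/42

y1: center (0, 1/12), radius 1/42; y2: center (1/12, -1/12), radius 1/42; y3: center (11/20, -1/20), radius 1/45; y4: center (1/2, 0), radius 1/60


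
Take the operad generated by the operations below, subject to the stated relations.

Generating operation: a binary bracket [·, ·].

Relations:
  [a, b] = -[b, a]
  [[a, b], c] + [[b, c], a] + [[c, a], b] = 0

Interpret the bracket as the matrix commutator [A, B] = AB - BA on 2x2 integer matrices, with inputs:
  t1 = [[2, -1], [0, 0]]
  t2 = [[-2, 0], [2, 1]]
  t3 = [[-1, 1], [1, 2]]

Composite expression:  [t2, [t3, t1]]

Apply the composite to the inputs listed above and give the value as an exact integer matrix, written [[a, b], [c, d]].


[t3, t1] = [[1, 1], [2, -1]]
[t2, [t3, t1]] = [[-2, -3], [10, 2]]

[[-2, -3], [10, 2]]


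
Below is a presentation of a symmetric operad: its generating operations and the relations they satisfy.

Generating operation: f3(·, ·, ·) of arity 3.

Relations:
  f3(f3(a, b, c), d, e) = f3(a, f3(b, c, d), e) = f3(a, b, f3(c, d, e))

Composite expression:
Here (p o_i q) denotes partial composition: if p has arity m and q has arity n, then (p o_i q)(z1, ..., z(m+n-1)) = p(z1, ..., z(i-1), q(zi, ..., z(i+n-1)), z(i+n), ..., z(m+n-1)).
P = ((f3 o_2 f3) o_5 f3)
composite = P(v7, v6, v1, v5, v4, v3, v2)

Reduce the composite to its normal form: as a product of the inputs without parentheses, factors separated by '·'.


v7 · v6 · v1 · v5 · v4 · v3 · v2

All parenthesizations of f3 agree; list the v-inputs left to right.
f3(v6, v1, v5) spells out as v6 · v1 · v5
f3(v4, v3, v2) spells out as v4 · v3 · v2
f3(v7, f3(v6, v1, v5), f3(v4, v3, v2)) spells out as v7 · v6 · v1 · v5 · v4 · v3 · v2


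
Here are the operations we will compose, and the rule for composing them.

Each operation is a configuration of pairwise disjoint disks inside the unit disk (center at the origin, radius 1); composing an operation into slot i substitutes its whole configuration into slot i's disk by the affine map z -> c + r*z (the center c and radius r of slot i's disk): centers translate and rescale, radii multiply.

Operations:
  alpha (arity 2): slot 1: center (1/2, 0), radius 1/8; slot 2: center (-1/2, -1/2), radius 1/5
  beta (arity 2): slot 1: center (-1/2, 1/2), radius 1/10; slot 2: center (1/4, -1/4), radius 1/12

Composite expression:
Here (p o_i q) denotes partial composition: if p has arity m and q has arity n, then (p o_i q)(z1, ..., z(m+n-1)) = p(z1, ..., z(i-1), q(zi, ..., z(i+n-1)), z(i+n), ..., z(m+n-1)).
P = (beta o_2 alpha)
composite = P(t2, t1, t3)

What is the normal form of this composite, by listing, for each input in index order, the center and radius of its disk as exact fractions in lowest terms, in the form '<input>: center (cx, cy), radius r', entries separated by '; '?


Only the slot chain above each t matters under beta; compose those maps.
t2: after 1 affine step, its disk has center (-1/2, 1/2), radius 1/10
t1: after 2 affine steps, its disk has center (7/24, -1/4), radius 1/96
t3: after 2 affine steps, its disk has center (5/24, -7/24), radius 1/60

t1: center (7/24, -1/4), radius 1/96; t2: center (-1/2, 1/2), radius 1/10; t3: center (5/24, -7/24), radius 1/60


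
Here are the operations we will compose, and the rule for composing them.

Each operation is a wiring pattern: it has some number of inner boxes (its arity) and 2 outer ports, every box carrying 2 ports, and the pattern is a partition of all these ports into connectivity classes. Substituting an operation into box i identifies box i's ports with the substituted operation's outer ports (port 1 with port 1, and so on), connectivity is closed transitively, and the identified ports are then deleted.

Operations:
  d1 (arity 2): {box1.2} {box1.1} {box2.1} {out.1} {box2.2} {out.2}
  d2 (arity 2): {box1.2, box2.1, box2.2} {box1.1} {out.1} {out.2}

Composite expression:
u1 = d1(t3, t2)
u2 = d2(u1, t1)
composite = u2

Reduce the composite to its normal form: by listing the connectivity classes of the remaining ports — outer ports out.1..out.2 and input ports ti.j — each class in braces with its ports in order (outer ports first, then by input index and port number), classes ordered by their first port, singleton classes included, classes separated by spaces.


Connectivity passes through glued d2-boundaries; trace each wire chain.
d1 over (t3, t2) gives {out.1} {out.2} {t2.1} {t2.2} {t3.1} {t3.2}, out.j being that stage's outer ports
d2 over (t3, t2, t1) gives {out.1} {out.2} {t1.1, t1.2} {t2.1} {t2.2} {t3.1} {t3.2}, out.j being that stage's outer ports

{out.1} {out.2} {t1.1, t1.2} {t2.1} {t2.2} {t3.1} {t3.2}


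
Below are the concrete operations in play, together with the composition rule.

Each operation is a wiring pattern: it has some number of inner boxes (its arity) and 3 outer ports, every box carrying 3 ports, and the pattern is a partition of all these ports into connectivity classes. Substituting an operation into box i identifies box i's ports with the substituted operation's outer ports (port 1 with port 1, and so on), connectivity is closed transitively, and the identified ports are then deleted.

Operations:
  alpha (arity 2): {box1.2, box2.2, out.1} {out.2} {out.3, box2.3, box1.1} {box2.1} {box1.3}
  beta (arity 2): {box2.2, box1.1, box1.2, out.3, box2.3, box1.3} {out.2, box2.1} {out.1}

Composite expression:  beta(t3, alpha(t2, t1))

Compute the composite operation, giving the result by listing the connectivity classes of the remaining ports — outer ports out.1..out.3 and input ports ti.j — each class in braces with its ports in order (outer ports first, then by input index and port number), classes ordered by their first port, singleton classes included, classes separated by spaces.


Connectivity passes through glued beta-boundaries; trace each wire chain.
after alpha, the pattern on (t2, t1) reads {out.1, t1.2, t2.2} {out.2} {out.3, t1.3, t2.1} {t1.1} {t2.3} (out.j = its outer ports)
after beta, the pattern on (t3, t2, t1) reads {out.1} {out.2, t1.2, t2.2} {out.3, t1.3, t2.1, t3.1, t3.2, t3.3} {t1.1} {t2.3} (out.j = its outer ports)

{out.1} {out.2, t1.2, t2.2} {out.3, t1.3, t2.1, t3.1, t3.2, t3.3} {t1.1} {t2.3}


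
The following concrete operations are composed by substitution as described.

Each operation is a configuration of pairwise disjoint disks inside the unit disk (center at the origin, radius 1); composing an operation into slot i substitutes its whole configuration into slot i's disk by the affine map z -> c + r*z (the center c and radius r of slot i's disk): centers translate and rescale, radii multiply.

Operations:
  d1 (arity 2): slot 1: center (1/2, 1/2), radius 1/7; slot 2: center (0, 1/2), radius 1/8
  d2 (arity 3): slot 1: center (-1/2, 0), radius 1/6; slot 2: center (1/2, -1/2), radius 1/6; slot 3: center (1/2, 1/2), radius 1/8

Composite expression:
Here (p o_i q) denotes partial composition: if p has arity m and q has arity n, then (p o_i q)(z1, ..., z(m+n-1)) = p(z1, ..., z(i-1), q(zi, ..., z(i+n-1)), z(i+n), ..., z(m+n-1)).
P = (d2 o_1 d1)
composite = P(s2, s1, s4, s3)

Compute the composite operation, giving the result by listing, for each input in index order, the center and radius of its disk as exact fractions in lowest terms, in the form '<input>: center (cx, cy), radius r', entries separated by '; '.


Only the slot chain above each s matters under d2; compose those maps.
for s2, the 2-step affine chain lands on center (-5/12, 1/12), radius 1/42
for s1, the 2-step affine chain lands on center (-1/2, 1/12), radius 1/48
for s4, the 1-step affine chain lands on center (1/2, -1/2), radius 1/6
for s3, the 1-step affine chain lands on center (1/2, 1/2), radius 1/8

s1: center (-1/2, 1/12), radius 1/48; s2: center (-5/12, 1/12), radius 1/42; s3: center (1/2, 1/2), radius 1/8; s4: center (1/2, -1/2), radius 1/6


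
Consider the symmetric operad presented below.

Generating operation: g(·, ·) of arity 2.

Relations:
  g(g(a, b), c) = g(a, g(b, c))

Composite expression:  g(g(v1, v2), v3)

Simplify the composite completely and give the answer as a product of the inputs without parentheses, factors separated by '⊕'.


v1 ⊕ v2 ⊕ v3

All parenthesizations of g agree; list the v-inputs left to right.
g(v1, v2) spells out as v1 ⊕ v2
g(g(v1, v2), v3) spells out as v1 ⊕ v2 ⊕ v3


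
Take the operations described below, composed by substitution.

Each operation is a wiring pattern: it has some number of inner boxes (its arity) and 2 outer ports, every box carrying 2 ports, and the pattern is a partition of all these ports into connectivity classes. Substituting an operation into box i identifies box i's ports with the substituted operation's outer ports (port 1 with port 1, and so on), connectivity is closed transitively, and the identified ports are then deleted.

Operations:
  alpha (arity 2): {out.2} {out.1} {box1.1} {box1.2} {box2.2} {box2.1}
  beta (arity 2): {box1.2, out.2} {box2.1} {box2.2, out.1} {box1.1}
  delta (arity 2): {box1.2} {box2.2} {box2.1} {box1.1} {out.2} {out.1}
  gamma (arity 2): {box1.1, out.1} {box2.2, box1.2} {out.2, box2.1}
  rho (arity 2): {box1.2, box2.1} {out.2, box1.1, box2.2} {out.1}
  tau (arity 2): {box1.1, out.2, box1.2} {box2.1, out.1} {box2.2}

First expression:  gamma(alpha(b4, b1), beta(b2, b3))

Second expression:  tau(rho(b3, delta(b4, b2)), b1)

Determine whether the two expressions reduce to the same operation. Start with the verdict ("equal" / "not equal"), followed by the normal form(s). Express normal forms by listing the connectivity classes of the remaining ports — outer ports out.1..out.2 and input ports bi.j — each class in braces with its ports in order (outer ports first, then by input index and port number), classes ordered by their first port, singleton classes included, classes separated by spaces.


not equal — first {out.1} {out.2, b3.2} {b1.1} {b1.2} {b2.1} {b2.2} {b3.1} {b4.1} {b4.2}, second {out.1, b1.1} {out.2, b3.1} {b1.2} {b2.1} {b2.2} {b3.2} {b4.1} {b4.2}

The first expression reduces to {out.1} {out.2, b3.2} {b1.1} {b1.2} {b2.1} {b2.2} {b3.1} {b4.1} {b4.2}
The second expression reduces to {out.1, b1.1} {out.2, b3.1} {b1.2} {b2.1} {b2.2} {b3.2} {b4.1} {b4.2}
No match — not equal.


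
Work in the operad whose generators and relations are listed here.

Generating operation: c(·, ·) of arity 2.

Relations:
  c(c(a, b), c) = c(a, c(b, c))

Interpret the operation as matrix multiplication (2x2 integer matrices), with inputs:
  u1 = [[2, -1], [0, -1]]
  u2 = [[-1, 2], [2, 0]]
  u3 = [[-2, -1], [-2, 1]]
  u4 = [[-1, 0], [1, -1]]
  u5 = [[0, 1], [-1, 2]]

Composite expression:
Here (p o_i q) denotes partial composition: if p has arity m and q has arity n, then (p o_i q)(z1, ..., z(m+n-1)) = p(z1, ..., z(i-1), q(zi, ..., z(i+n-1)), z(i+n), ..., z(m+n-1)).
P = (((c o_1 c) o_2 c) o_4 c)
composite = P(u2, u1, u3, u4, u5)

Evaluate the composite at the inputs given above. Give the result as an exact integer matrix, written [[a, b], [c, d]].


[[1, -7], [-6, 10]]

c(u1, u3) = [[-2, -3], [2, -1]]
c(u2, c(u1, u3)) = [[6, 1], [-4, -6]]
c(u4, u5) = [[0, -1], [1, -1]]
c(c(u2, c(u1, u3)), c(u4, u5)) = [[1, -7], [-6, 10]]


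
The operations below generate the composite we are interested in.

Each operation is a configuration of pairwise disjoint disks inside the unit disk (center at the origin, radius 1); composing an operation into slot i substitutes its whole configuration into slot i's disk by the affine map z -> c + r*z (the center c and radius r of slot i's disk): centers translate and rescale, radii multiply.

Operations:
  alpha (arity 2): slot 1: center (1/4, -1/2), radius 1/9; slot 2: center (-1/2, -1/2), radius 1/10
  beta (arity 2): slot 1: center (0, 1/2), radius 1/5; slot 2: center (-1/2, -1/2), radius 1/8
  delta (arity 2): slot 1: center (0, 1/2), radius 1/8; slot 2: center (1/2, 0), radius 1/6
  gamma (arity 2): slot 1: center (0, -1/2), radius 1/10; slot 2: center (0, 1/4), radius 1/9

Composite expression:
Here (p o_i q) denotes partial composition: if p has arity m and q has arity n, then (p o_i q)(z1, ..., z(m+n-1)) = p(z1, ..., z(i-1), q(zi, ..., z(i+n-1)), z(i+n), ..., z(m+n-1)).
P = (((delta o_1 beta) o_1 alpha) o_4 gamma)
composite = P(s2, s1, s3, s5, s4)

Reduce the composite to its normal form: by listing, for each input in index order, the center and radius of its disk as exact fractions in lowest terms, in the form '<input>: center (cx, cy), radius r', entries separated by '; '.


s1: center (-1/80, 11/20), radius 1/400; s2: center (1/160, 11/20), radius 1/360; s3: center (-1/16, 7/16), radius 1/64; s4: center (1/2, 1/24), radius 1/54; s5: center (1/2, -1/12), radius 1/60

Each s-disk chains the slot maps above it in delta; radii multiply.
input s2: applying the 3 nested substitutions gives center (1/160, 11/20), radius 1/360
input s1: applying the 3 nested substitutions gives center (-1/80, 11/20), radius 1/400
input s3: applying the 2 nested substitutions gives center (-1/16, 7/16), radius 1/64
input s5: applying the 2 nested substitutions gives center (1/2, -1/12), radius 1/60
input s4: applying the 2 nested substitutions gives center (1/2, 1/24), radius 1/54


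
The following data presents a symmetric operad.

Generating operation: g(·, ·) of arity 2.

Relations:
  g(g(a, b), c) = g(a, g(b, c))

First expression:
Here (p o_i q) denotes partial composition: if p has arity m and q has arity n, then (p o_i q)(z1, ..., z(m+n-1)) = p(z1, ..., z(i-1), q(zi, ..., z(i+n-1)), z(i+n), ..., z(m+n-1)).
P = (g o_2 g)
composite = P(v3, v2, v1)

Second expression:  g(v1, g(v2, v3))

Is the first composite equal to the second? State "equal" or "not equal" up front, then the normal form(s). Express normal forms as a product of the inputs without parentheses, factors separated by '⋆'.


not equal: they reduce to v3 ⋆ v2 ⋆ v1 and v1 ⋆ v2 ⋆ v3

In normal form, the first expression is v3 ⋆ v2 ⋆ v1
In normal form, the second expression is v1 ⋆ v2 ⋆ v3
Distinct normal forms: not equal.


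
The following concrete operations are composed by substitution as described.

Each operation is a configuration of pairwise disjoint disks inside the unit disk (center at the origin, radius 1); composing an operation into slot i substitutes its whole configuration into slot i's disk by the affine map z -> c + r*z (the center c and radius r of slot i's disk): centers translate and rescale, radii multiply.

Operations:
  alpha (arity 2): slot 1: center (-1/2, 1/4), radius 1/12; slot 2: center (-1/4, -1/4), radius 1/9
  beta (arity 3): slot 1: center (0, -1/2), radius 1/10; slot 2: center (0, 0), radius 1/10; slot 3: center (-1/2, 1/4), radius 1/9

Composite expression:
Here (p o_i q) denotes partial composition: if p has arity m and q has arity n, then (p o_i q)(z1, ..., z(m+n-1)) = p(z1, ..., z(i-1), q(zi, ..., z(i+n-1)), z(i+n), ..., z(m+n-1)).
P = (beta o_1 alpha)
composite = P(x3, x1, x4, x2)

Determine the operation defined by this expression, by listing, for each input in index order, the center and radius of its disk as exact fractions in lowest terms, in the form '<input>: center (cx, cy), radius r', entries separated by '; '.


Nesting under beta composes maps z -> c + r*z down each x-path.
input x3: applying the 2 nested substitutions gives center (-1/20, -19/40), radius 1/120
input x1: applying the 2 nested substitutions gives center (-1/40, -21/40), radius 1/90
input x4: applying the 1 nested substitution gives center (0, 0), radius 1/10
input x2: applying the 1 nested substitution gives center (-1/2, 1/4), radius 1/9

x1: center (-1/40, -21/40), radius 1/90; x2: center (-1/2, 1/4), radius 1/9; x3: center (-1/20, -19/40), radius 1/120; x4: center (0, 0), radius 1/10


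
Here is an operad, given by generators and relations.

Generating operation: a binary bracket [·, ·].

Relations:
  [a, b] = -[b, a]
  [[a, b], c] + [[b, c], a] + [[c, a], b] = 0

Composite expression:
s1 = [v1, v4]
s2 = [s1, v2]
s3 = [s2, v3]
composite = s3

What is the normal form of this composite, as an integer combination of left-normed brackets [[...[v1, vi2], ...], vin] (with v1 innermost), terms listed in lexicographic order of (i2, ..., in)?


Antisymmetry and Jacobi reduce to v1-anchored left-normed brackets.
Composite bracket: [[[v1, v4], v2], v3]
Full expansion: 8 signed words from ab - ba (2^3 = 8).
Collect the words opening with v1:
  v1v4v2v3 (sign +1) contributes +[[[v1, v4], v2], v3]

[[[v1, v4], v2], v3]


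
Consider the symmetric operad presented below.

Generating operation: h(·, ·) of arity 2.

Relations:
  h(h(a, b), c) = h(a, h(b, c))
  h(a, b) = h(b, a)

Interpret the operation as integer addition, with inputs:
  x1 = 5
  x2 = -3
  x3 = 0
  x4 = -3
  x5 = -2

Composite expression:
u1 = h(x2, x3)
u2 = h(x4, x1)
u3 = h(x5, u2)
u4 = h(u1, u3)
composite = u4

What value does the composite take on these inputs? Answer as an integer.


-3


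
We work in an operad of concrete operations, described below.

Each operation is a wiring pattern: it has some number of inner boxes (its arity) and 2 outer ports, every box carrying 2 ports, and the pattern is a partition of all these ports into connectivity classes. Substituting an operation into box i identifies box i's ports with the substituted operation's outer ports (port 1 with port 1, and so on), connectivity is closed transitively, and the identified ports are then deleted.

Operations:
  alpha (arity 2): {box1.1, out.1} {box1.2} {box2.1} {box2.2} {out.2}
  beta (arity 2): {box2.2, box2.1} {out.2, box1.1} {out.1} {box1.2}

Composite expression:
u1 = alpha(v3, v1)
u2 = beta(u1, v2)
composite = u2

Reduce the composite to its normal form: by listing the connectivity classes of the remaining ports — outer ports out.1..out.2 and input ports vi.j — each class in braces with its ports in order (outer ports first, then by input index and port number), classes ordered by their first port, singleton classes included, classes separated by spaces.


{out.1} {out.2, v3.1} {v1.1} {v1.2} {v2.1, v2.2} {v3.2}


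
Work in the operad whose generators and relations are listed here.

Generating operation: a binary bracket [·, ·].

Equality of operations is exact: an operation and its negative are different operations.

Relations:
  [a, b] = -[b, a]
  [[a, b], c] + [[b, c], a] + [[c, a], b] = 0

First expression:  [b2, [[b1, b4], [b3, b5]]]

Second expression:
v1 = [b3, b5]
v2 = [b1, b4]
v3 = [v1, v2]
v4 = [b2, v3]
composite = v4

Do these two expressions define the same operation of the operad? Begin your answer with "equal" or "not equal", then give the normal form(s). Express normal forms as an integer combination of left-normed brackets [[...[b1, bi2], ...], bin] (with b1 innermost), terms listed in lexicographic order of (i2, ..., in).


not equal; first: -[[[[b1, b4], b3], b5], b2] + [[[[b1, b4], b5], b3], b2]; second: [[[[b1, b4], b3], b5], b2] - [[[[b1, b4], b5], b3], b2]

The first expression reduces to -[[[[b1, b4], b3], b5], b2] + [[[[b1, b4], b5], b3], b2]
The second expression reduces to [[[[b1, b4], b3], b5], b2] - [[[[b1, b4], b5], b3], b2]
The normal forms differ: not equal.


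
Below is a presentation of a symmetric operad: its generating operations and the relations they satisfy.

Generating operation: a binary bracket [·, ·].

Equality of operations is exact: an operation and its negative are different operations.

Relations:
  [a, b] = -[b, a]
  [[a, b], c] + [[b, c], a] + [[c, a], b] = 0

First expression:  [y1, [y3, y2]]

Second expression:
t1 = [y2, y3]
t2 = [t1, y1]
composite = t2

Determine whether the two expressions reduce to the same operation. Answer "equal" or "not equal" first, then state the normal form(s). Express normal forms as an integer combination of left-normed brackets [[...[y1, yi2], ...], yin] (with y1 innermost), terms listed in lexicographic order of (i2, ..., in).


equal; both compose to -[[y1, y2], y3] + [[y1, y3], y2]

The first composite normalizes to -[[y1, y2], y3] + [[y1, y3], y2]
The second composite normalizes to -[[y1, y2], y3] + [[y1, y3], y2]
The normal forms match — equal.


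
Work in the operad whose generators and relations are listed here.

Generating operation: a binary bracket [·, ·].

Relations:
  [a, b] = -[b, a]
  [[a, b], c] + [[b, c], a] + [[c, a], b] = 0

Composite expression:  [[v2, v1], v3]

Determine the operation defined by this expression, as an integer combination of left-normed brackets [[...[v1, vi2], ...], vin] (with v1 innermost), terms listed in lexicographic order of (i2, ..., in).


In the tensor algebra, words opening v1 carry the v1-anchored form.
Composite bracket: [[v2, v1], v3]
Applying ab - ba throughout gives 4 signed words (2^2 = 4).
Coefficients come from the v1-initial words:
  word v1v2v3 has sign -1, contributing -[[v1, v2], v3]

-[[v1, v2], v3]


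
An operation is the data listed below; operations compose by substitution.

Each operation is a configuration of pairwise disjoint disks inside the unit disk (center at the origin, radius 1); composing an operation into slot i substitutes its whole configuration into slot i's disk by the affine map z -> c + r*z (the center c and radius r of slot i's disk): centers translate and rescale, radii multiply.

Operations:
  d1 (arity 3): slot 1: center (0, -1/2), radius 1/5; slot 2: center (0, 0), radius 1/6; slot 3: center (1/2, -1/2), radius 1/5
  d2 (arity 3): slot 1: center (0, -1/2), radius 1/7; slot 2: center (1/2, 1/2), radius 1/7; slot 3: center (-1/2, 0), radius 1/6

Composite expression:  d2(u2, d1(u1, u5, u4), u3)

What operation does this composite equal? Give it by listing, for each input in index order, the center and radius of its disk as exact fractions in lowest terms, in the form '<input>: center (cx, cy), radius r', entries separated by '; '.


u1: center (1/2, 3/7), radius 1/35; u2: center (0, -1/2), radius 1/7; u3: center (-1/2, 0), radius 1/6; u4: center (4/7, 3/7), radius 1/35; u5: center (1/2, 1/2), radius 1/42

Affine substitution under d2: radii multiply and u-centers shift.
input u2: composing its 1 substitution step yields center (0, -1/2), radius 1/7
input u1: composing its 2 substitution steps yields center (1/2, 3/7), radius 1/35
input u5: composing its 2 substitution steps yields center (1/2, 1/2), radius 1/42
input u4: composing its 2 substitution steps yields center (4/7, 3/7), radius 1/35
input u3: composing its 1 substitution step yields center (-1/2, 0), radius 1/6


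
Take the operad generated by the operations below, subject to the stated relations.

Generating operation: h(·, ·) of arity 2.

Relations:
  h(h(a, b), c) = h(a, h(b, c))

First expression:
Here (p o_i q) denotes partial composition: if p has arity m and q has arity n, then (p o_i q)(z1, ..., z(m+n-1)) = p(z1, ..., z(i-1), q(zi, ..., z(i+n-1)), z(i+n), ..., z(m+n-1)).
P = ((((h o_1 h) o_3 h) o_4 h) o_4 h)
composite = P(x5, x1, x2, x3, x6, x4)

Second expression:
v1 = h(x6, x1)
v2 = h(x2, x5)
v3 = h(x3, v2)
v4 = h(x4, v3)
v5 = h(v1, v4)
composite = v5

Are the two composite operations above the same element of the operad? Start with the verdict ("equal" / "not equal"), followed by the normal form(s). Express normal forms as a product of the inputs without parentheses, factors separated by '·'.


The first composite normalizes to x5 · x1 · x2 · x3 · x6 · x4
The second composite normalizes to x6 · x1 · x4 · x3 · x2 · x5
Distinct normal forms: not equal.

not equal — first x5 · x1 · x2 · x3 · x6 · x4, second x6 · x1 · x4 · x3 · x2 · x5


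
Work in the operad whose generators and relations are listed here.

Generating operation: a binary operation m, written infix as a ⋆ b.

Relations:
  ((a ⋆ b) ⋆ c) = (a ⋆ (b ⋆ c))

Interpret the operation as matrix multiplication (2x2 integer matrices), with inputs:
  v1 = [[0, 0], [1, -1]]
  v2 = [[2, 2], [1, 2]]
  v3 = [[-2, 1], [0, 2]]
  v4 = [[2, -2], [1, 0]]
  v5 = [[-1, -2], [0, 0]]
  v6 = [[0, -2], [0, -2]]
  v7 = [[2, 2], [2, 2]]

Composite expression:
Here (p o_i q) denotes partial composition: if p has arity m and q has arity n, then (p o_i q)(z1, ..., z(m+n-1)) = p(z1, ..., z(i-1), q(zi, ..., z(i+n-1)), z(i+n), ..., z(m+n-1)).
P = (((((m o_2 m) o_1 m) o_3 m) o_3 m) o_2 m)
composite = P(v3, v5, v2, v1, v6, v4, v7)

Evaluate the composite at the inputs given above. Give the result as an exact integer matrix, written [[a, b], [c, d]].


[[0, 0], [0, 0]]


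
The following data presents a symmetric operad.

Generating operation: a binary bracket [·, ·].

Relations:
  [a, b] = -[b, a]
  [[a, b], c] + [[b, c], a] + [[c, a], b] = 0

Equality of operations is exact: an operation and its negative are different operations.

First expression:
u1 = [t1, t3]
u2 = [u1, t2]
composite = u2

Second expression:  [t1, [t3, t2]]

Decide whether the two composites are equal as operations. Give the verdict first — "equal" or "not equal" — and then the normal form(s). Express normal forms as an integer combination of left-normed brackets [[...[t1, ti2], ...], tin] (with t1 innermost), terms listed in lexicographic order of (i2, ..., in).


not equal; first: [[t1, t3], t2]; second: -[[t1, t2], t3] + [[t1, t3], t2]

Reducing the first expression gives [[t1, t3], t2]
Reducing the second expression gives -[[t1, t2], t3] + [[t1, t3], t2]
They disagree, so not equal.


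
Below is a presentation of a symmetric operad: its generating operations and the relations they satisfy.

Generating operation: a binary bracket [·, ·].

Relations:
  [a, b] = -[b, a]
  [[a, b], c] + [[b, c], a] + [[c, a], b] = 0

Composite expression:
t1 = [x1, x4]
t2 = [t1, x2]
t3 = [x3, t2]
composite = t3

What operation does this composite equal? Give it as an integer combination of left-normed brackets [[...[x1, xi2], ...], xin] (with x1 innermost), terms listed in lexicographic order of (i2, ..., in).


-[[[x1, x4], x2], x3]

Expand each bracket as ab - ba; the x1-initial words give the coefficients.
Composite bracket: [x3, [[x1, x4], x2]]
Full expansion: 8 signed words from ab - ba (2^3 = 8).
The x1-initial words carry the normal form:
  word x1x4x2x3 has sign -1, contributing -[[[x1, x4], x2], x3]
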